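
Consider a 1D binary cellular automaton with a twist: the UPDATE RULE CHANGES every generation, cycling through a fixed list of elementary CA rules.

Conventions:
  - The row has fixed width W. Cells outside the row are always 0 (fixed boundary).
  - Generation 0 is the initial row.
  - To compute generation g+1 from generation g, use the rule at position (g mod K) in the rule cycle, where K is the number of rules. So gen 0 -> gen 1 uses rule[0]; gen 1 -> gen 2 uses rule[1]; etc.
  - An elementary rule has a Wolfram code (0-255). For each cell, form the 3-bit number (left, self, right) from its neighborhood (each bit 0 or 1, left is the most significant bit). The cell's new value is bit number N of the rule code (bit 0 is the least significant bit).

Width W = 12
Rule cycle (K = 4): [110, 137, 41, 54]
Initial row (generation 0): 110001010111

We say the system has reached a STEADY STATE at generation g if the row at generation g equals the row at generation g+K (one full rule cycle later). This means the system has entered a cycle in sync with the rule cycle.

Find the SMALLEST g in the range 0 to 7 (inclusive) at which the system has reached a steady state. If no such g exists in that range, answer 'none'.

Gen 0: 110001010111
Gen 1 (rule 110): 110011111101
Gen 2 (rule 137): 100011111000
Gen 3 (rule 41): 001010000011
Gen 4 (rule 54): 011111000100
Gen 5 (rule 110): 110001001100
Gen 6 (rule 137): 100100001001
Gen 7 (rule 41): 000001100000
Gen 8 (rule 54): 000010010000
Gen 9 (rule 110): 000110110000
Gen 10 (rule 137): 110100100111
Gen 11 (rule 41): 101000000100

Answer: none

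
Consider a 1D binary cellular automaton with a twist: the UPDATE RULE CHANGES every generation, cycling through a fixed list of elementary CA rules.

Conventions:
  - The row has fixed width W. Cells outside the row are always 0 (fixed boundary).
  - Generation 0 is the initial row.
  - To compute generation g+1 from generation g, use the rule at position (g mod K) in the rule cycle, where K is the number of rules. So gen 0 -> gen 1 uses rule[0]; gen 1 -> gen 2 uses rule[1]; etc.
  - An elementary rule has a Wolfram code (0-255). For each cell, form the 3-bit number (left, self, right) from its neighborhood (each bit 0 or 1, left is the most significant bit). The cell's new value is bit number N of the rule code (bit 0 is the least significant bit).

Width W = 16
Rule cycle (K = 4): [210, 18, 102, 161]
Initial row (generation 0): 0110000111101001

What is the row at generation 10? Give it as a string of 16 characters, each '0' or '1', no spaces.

Answer: 1000000000000000

Derivation:
Gen 0: 0110000111101001
Gen 1 (rule 210): 1011001011100110
Gen 2 (rule 18): 0000110000011001
Gen 3 (rule 102): 0001010000101011
Gen 4 (rule 161): 1100100110010100
Gen 5 (rule 210): 0111011011100010
Gen 6 (rule 18): 1000000000010101
Gen 7 (rule 102): 1000000000111111
Gen 8 (rule 161): 0011111110011110
Gen 9 (rule 210): 0101111111101111
Gen 10 (rule 18): 1000000000000000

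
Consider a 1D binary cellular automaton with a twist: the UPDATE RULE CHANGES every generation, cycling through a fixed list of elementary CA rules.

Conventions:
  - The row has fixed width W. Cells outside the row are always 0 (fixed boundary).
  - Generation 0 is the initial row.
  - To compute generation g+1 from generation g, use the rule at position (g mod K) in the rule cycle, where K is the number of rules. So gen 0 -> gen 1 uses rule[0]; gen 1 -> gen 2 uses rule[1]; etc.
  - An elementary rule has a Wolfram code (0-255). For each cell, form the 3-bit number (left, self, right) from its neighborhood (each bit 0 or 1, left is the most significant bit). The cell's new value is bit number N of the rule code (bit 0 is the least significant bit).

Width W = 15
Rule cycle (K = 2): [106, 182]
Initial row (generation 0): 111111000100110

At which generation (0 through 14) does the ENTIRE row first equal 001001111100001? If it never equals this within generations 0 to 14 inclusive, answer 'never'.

Gen 0: 111111000100110
Gen 1 (rule 106): 100001001001110
Gen 2 (rule 182): 110011111110101
Gen 3 (rule 106): 110110000011010
Gen 4 (rule 182): 001001000100111
Gen 5 (rule 106): 010010001001101
Gen 6 (rule 182): 111111011110011
Gen 7 (rule 106): 100001110010111
Gen 8 (rule 182): 110010101111010
Gen 9 (rule 106): 110101011001100
Gen 10 (rule 182): 001111100110010
Gen 11 (rule 106): 011000101110100
Gen 12 (rule 182): 100101110101110
Gen 13 (rule 106): 001011011011010
Gen 14 (rule 182): 011100100100111

Answer: never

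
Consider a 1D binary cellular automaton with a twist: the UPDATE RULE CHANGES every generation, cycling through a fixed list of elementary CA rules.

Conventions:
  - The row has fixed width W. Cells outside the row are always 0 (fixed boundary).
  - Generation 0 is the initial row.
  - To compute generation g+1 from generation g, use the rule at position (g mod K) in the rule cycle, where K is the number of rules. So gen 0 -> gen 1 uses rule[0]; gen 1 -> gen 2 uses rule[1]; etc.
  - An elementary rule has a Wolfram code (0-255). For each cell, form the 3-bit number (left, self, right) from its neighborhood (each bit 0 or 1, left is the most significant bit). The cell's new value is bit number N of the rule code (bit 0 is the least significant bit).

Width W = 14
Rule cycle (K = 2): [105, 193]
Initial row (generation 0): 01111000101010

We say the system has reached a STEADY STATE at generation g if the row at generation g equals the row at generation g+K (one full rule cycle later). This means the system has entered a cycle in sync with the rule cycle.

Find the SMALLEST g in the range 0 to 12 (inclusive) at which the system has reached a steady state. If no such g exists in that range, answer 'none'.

Answer: none

Derivation:
Gen 0: 01111000101010
Gen 1 (rule 105): 01001010010100
Gen 2 (rule 193): 00000000000001
Gen 3 (rule 105): 11111111111100
Gen 4 (rule 193): 01111111111101
Gen 5 (rule 105): 01000000000110
Gen 6 (rule 193): 00011111110010
Gen 7 (rule 105): 11010000010000
Gen 8 (rule 193): 01000111000111
Gen 9 (rule 105): 00010101010101
Gen 10 (rule 193): 11000000000000
Gen 11 (rule 105): 11011111111111
Gen 12 (rule 193): 01001111111111
Gen 13 (rule 105): 00001000000001
Gen 14 (rule 193): 11100011111100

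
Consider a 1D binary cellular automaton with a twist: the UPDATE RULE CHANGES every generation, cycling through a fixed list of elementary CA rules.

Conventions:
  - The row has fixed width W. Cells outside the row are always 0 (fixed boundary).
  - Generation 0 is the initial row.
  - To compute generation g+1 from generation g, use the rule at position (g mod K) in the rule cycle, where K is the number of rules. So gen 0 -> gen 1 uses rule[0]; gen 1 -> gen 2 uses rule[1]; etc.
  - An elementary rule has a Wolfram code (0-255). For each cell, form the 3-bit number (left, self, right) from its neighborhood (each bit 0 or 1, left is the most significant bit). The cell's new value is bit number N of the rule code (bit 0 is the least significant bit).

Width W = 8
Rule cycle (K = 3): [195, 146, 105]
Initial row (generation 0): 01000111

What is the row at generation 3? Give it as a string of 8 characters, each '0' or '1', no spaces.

Gen 0: 01000111
Gen 1 (rule 195): 10011011
Gen 2 (rule 146): 01100000
Gen 3 (rule 105): 01101111

Answer: 01101111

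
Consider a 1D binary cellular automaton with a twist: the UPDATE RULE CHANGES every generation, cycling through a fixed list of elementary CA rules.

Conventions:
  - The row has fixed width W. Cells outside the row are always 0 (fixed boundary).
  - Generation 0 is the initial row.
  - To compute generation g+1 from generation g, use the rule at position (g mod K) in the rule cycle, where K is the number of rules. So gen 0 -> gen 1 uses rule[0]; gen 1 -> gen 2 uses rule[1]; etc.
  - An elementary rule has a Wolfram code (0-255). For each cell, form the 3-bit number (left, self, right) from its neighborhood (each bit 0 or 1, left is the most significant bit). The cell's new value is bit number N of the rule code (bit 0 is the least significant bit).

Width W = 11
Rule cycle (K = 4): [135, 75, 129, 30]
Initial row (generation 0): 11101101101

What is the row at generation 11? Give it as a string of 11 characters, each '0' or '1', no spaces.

Answer: 00000100000

Derivation:
Gen 0: 11101101101
Gen 1 (rule 135): 01000000001
Gen 2 (rule 75): 10011111110
Gen 3 (rule 129): 00001111100
Gen 4 (rule 30): 00011000010
Gen 5 (rule 135): 11100011110
Gen 6 (rule 75): 10101110010
Gen 7 (rule 129): 00000100000
Gen 8 (rule 30): 00001110000
Gen 9 (rule 135): 11110100111
Gen 10 (rule 75): 10010001101
Gen 11 (rule 129): 00000100000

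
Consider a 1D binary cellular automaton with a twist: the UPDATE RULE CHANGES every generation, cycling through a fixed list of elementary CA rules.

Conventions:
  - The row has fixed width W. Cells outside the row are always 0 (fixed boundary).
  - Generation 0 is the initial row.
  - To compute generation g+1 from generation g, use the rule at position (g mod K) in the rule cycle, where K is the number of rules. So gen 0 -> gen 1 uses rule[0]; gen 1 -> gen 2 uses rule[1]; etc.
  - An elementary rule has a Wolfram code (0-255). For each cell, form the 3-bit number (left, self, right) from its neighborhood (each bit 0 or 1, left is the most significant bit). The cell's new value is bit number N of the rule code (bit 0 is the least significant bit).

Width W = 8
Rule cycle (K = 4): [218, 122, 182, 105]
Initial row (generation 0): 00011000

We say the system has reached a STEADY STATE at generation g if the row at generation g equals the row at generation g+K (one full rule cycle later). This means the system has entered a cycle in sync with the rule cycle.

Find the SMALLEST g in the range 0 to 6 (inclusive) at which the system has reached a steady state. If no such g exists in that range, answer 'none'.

Gen 0: 00011000
Gen 1 (rule 218): 00111100
Gen 2 (rule 122): 01100110
Gen 3 (rule 182): 10011001
Gen 4 (rule 105): 00011000
Gen 5 (rule 218): 00111100
Gen 6 (rule 122): 01100110
Gen 7 (rule 182): 10011001
Gen 8 (rule 105): 00011000
Gen 9 (rule 218): 00111100
Gen 10 (rule 122): 01100110

Answer: 0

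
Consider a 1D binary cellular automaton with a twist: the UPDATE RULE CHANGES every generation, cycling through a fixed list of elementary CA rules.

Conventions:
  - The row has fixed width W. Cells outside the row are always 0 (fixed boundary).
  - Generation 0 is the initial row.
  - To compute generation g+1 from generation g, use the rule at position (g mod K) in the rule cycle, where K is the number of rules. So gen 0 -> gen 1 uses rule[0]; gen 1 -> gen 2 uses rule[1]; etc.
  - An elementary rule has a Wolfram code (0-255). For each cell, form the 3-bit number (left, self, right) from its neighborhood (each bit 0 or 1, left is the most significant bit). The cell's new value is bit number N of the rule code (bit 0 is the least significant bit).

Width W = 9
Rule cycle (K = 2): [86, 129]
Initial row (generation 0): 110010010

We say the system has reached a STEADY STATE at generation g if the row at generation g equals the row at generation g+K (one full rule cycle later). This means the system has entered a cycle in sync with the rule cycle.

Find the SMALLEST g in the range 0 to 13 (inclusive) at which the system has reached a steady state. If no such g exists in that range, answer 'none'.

Gen 0: 110010010
Gen 1 (rule 86): 011111111
Gen 2 (rule 129): 001111110
Gen 3 (rule 86): 010000011
Gen 4 (rule 129): 000111000
Gen 5 (rule 86): 001001100
Gen 6 (rule 129): 100000001
Gen 7 (rule 86): 110000011
Gen 8 (rule 129): 000111000
Gen 9 (rule 86): 001001100
Gen 10 (rule 129): 100000001
Gen 11 (rule 86): 110000011
Gen 12 (rule 129): 000111000
Gen 13 (rule 86): 001001100
Gen 14 (rule 129): 100000001
Gen 15 (rule 86): 110000011

Answer: none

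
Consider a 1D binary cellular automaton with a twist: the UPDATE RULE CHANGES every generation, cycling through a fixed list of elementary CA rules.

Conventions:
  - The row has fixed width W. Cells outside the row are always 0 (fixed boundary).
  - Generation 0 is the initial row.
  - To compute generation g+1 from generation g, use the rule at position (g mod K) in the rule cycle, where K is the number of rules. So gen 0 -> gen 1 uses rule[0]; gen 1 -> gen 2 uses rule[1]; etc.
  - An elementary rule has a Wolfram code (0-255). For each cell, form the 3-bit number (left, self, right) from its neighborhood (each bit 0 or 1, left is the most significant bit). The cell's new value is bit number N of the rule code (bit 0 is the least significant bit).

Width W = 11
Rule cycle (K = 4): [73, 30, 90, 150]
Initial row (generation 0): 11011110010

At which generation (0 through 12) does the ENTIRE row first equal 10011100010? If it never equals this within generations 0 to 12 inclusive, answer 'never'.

Answer: never

Derivation:
Gen 0: 11011110010
Gen 1 (rule 73): 11010010000
Gen 2 (rule 30): 10011111000
Gen 3 (rule 90): 01110001100
Gen 4 (rule 150): 10101010010
Gen 5 (rule 73): 00000000000
Gen 6 (rule 30): 00000000000
Gen 7 (rule 90): 00000000000
Gen 8 (rule 150): 00000000000
Gen 9 (rule 73): 11111111111
Gen 10 (rule 30): 10000000000
Gen 11 (rule 90): 01000000000
Gen 12 (rule 150): 11100000000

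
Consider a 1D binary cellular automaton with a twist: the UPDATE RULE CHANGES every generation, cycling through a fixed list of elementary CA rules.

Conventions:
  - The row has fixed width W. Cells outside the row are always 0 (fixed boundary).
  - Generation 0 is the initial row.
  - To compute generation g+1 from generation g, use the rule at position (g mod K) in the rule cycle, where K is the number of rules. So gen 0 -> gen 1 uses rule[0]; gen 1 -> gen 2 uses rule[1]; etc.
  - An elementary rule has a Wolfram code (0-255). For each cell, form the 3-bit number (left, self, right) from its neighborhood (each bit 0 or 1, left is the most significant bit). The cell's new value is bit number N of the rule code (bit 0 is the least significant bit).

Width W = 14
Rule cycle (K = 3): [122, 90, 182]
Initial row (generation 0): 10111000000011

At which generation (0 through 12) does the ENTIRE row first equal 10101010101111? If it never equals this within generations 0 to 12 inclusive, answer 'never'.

Gen 0: 10111000000011
Gen 1 (rule 122): 01101100000111
Gen 2 (rule 90): 11101110001101
Gen 3 (rule 182): 01010101010011
Gen 4 (rule 122): 10101010101111
Gen 5 (rule 90): 00000000001001
Gen 6 (rule 182): 00000000011111
Gen 7 (rule 122): 00000000110001
Gen 8 (rule 90): 00000001111010
Gen 9 (rule 182): 00000010110111
Gen 10 (rule 122): 00000101111101
Gen 11 (rule 90): 00001001000100
Gen 12 (rule 182): 00011111101110

Answer: 4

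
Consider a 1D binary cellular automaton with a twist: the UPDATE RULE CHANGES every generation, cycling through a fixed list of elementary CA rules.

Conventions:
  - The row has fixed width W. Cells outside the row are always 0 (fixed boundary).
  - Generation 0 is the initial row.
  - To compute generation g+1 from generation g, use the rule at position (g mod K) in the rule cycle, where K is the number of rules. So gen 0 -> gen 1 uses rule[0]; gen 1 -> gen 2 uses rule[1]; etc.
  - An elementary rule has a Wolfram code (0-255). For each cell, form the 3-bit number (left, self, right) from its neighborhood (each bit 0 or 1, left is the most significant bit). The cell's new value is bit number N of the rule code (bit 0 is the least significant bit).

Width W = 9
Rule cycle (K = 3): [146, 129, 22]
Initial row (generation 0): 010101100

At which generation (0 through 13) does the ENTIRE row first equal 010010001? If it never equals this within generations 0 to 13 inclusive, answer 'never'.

Gen 0: 010101100
Gen 1 (rule 146): 100000010
Gen 2 (rule 129): 001111000
Gen 3 (rule 22): 010000100
Gen 4 (rule 146): 101001010
Gen 5 (rule 129): 000000000
Gen 6 (rule 22): 000000000
Gen 7 (rule 146): 000000000
Gen 8 (rule 129): 111111111
Gen 9 (rule 22): 000000000
Gen 10 (rule 146): 000000000
Gen 11 (rule 129): 111111111
Gen 12 (rule 22): 000000000
Gen 13 (rule 146): 000000000

Answer: never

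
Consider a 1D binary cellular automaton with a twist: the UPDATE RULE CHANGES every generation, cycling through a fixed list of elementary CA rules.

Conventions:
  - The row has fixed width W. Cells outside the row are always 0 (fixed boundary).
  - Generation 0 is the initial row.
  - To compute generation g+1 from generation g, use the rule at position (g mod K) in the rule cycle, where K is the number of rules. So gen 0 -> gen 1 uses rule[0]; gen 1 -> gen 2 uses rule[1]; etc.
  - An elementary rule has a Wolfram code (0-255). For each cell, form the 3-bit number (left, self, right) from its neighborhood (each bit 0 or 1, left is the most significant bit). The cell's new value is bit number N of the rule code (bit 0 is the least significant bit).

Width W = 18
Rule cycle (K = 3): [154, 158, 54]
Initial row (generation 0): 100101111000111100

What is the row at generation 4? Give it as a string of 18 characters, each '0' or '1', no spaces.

Answer: 010100111101011010

Derivation:
Gen 0: 100101111000111100
Gen 1 (rule 154): 011001110101111010
Gen 2 (rule 158): 110111100101110011
Gen 3 (rule 54): 001000011110001100
Gen 4 (rule 154): 010100111101011010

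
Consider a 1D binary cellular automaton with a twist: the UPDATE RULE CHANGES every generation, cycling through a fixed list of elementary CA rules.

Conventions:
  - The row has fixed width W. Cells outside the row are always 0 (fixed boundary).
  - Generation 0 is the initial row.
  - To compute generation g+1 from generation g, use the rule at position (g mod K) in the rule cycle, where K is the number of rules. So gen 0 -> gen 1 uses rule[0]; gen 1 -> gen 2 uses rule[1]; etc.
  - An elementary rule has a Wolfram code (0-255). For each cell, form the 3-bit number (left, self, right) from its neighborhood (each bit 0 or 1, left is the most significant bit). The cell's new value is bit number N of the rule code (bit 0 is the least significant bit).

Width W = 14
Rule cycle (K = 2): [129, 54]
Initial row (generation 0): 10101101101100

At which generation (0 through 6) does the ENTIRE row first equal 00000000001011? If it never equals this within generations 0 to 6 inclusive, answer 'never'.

Gen 0: 10101101101100
Gen 1 (rule 129): 00000000000001
Gen 2 (rule 54): 00000000000011
Gen 3 (rule 129): 11111111111000
Gen 4 (rule 54): 00000000000100
Gen 5 (rule 129): 11111111110001
Gen 6 (rule 54): 00000000001011

Answer: 6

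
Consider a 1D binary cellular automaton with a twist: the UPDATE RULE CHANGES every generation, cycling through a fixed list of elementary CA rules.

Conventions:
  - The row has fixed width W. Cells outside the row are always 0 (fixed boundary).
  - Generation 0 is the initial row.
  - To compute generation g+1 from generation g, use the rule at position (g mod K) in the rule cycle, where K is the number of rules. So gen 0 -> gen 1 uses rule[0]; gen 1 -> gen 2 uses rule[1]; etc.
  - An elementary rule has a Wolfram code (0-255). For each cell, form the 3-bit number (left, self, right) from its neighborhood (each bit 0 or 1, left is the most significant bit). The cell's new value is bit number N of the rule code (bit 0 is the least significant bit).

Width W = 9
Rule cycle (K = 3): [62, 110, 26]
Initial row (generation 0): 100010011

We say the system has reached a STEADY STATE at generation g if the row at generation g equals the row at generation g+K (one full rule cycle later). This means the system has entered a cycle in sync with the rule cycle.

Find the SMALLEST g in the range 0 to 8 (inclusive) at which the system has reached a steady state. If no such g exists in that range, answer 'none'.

Answer: 4

Derivation:
Gen 0: 100010011
Gen 1 (rule 62): 110111110
Gen 2 (rule 110): 111100010
Gen 3 (rule 26): 100010101
Gen 4 (rule 62): 110111111
Gen 5 (rule 110): 111100001
Gen 6 (rule 26): 100010010
Gen 7 (rule 62): 110111111
Gen 8 (rule 110): 111100001
Gen 9 (rule 26): 100010010
Gen 10 (rule 62): 110111111
Gen 11 (rule 110): 111100001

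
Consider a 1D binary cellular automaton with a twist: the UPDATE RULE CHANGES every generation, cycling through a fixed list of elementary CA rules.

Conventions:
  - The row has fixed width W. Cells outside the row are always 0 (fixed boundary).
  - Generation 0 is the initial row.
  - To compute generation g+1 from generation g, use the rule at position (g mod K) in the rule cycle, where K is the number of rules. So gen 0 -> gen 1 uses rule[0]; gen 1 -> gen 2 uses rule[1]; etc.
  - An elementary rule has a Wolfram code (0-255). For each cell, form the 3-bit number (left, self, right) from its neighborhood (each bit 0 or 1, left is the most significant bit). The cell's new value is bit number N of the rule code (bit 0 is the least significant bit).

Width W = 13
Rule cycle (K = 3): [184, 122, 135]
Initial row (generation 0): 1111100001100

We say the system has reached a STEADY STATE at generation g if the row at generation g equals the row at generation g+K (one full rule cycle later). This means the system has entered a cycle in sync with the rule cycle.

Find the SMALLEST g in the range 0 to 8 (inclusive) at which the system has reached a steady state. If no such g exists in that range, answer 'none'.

Answer: 5

Derivation:
Gen 0: 1111100001100
Gen 1 (rule 184): 1111010001010
Gen 2 (rule 122): 1001101010101
Gen 3 (rule 135): 1010001010101
Gen 4 (rule 184): 0101000101010
Gen 5 (rule 122): 1010101010101
Gen 6 (rule 135): 1010101010101
Gen 7 (rule 184): 0101010101010
Gen 8 (rule 122): 1010101010101
Gen 9 (rule 135): 1010101010101
Gen 10 (rule 184): 0101010101010
Gen 11 (rule 122): 1010101010101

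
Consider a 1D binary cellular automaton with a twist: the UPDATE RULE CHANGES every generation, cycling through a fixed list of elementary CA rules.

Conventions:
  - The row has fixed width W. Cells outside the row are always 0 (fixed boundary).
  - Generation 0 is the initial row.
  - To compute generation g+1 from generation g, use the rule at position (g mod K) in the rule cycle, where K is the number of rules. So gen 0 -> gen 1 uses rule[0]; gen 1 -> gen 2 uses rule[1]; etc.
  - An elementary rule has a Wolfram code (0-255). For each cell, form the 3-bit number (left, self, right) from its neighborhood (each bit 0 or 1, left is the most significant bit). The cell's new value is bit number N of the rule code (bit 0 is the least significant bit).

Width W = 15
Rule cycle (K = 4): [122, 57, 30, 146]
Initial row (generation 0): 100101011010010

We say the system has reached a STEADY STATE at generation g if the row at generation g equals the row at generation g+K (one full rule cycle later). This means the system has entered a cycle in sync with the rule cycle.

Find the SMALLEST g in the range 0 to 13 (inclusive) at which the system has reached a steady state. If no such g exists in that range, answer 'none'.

Answer: none

Derivation:
Gen 0: 100101011010010
Gen 1 (rule 122): 011010111101101
Gen 2 (rule 57): 010101100011010
Gen 3 (rule 30): 110101010110011
Gen 4 (rule 146): 000000000001100
Gen 5 (rule 122): 000000000011110
Gen 6 (rule 57): 111111111010001
Gen 7 (rule 30): 100000000011011
Gen 8 (rule 146): 010000000100000
Gen 9 (rule 122): 101000001010000
Gen 10 (rule 57): 010111100101111
Gen 11 (rule 30): 110100011101000
Gen 12 (rule 146): 000010101000100
Gen 13 (rule 122): 000101010101010
Gen 14 (rule 57): 110010101010101
Gen 15 (rule 30): 101110101010101
Gen 16 (rule 146): 000100000000000
Gen 17 (rule 122): 001010000000000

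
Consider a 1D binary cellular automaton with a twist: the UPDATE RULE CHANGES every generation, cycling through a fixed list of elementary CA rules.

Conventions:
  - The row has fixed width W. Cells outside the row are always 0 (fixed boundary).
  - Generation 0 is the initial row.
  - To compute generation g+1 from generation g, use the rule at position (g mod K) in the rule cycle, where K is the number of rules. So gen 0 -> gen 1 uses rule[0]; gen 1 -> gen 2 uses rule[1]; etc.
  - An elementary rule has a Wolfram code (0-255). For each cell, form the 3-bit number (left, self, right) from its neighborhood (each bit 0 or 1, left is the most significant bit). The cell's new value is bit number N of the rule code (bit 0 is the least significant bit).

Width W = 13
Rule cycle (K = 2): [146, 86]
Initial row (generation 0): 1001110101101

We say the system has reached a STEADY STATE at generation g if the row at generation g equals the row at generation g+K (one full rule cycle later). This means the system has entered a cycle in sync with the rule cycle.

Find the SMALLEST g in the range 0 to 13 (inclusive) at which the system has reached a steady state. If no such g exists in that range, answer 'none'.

Gen 0: 1001110101101
Gen 1 (rule 146): 0110100000000
Gen 2 (rule 86): 1010110000000
Gen 3 (rule 146): 0000001000000
Gen 4 (rule 86): 0000011100000
Gen 5 (rule 146): 0000101010000
Gen 6 (rule 86): 0001101011000
Gen 7 (rule 146): 0010000000100
Gen 8 (rule 86): 0111000001110
Gen 9 (rule 146): 1010100010101
Gen 10 (rule 86): 1010110110101
Gen 11 (rule 146): 0000000000000
Gen 12 (rule 86): 0000000000000
Gen 13 (rule 146): 0000000000000
Gen 14 (rule 86): 0000000000000
Gen 15 (rule 146): 0000000000000

Answer: 11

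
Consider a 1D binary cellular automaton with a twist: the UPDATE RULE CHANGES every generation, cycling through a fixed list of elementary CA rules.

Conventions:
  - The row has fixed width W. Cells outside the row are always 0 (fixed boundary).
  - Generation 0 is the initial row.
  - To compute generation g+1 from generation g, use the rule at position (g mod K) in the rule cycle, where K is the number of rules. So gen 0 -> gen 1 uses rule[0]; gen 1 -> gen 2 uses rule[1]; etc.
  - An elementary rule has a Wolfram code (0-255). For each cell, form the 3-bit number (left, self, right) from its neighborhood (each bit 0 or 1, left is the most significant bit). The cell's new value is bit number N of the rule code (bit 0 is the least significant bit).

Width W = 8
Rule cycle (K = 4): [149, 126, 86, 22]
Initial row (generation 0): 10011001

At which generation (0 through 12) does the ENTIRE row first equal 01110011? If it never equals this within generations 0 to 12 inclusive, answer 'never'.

Answer: 4

Derivation:
Gen 0: 10011001
Gen 1 (rule 149): 11000101
Gen 2 (rule 126): 11101111
Gen 3 (rule 86): 00100001
Gen 4 (rule 22): 01110011
Gen 5 (rule 149): 00101000
Gen 6 (rule 126): 01111100
Gen 7 (rule 86): 10000110
Gen 8 (rule 22): 11001001
Gen 9 (rule 149): 00101101
Gen 10 (rule 126): 01111111
Gen 11 (rule 86): 10000001
Gen 12 (rule 22): 11000011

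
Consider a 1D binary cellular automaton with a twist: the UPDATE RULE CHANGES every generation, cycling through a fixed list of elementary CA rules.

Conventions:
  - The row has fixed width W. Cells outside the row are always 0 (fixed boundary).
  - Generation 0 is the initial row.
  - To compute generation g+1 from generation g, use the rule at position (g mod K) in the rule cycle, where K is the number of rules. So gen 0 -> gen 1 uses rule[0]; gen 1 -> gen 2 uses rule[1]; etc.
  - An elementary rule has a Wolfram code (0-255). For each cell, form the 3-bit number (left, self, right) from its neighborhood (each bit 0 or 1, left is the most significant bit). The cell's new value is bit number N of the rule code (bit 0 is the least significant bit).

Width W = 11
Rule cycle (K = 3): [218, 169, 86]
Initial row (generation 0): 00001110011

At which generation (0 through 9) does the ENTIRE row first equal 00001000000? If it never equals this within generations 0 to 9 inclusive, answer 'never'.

Gen 0: 00001110011
Gen 1 (rule 218): 00011111111
Gen 2 (rule 169): 11011111110
Gen 3 (rule 86): 01000000011
Gen 4 (rule 218): 10100000111
Gen 5 (rule 169): 01001110110
Gen 6 (rule 86): 11110010011
Gen 7 (rule 218): 11111101111
Gen 8 (rule 169): 11111011110
Gen 9 (rule 86): 00001000011

Answer: never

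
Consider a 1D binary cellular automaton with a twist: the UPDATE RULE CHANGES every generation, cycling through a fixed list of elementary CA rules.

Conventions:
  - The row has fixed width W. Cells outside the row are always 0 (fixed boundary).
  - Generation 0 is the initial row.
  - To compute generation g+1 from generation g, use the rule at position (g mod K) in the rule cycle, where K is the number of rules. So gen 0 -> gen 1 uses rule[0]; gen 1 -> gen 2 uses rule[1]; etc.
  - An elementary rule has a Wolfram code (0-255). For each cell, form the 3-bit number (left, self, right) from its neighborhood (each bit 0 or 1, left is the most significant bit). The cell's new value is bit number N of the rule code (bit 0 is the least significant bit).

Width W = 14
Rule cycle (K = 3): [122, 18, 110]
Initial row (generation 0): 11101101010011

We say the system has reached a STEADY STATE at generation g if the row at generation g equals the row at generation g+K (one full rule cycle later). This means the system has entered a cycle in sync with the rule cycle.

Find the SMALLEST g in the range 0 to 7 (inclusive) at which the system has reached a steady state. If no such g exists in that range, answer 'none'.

Answer: 2

Derivation:
Gen 0: 11101101010011
Gen 1 (rule 122): 10111110101111
Gen 2 (rule 18): 00000000000000
Gen 3 (rule 110): 00000000000000
Gen 4 (rule 122): 00000000000000
Gen 5 (rule 18): 00000000000000
Gen 6 (rule 110): 00000000000000
Gen 7 (rule 122): 00000000000000
Gen 8 (rule 18): 00000000000000
Gen 9 (rule 110): 00000000000000
Gen 10 (rule 122): 00000000000000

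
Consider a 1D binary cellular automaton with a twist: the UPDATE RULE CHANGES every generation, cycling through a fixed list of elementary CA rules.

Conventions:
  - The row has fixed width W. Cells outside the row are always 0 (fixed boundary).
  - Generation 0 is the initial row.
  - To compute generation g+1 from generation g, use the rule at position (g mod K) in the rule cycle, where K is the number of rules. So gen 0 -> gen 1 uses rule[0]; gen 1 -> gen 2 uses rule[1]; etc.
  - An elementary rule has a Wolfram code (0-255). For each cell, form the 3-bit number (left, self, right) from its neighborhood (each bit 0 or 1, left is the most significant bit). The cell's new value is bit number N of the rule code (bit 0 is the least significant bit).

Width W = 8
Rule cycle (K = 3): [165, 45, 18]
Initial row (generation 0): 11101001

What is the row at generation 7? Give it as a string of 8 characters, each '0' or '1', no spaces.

Answer: 11110101

Derivation:
Gen 0: 11101001
Gen 1 (rule 165): 01011001
Gen 2 (rule 45): 01110001
Gen 3 (rule 18): 10001010
Gen 4 (rule 165): 10101110
Gen 5 (rule 45): 11111000
Gen 6 (rule 18): 00000100
Gen 7 (rule 165): 11110101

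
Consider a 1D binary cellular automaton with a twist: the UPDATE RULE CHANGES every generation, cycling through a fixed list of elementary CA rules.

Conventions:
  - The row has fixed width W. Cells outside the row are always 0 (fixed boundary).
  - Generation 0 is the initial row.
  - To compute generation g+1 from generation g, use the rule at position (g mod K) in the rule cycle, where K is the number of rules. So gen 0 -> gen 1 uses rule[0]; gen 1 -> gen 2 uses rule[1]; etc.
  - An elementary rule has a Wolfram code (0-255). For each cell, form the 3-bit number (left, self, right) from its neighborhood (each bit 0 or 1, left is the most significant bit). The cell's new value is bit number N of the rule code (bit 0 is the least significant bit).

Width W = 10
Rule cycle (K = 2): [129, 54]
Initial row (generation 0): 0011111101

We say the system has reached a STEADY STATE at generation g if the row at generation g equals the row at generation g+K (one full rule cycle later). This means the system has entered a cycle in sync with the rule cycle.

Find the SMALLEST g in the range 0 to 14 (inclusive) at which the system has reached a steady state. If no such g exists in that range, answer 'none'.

Gen 0: 0011111101
Gen 1 (rule 129): 1001111000
Gen 2 (rule 54): 1110000100
Gen 3 (rule 129): 0100110001
Gen 4 (rule 54): 1111001011
Gen 5 (rule 129): 0110000000
Gen 6 (rule 54): 1001000000
Gen 7 (rule 129): 0000011111
Gen 8 (rule 54): 0000100000
Gen 9 (rule 129): 1110001111
Gen 10 (rule 54): 0001010000
Gen 11 (rule 129): 1100000111
Gen 12 (rule 54): 0010001000
Gen 13 (rule 129): 1000100011
Gen 14 (rule 54): 1101110100
Gen 15 (rule 129): 0000100001
Gen 16 (rule 54): 0001110011

Answer: none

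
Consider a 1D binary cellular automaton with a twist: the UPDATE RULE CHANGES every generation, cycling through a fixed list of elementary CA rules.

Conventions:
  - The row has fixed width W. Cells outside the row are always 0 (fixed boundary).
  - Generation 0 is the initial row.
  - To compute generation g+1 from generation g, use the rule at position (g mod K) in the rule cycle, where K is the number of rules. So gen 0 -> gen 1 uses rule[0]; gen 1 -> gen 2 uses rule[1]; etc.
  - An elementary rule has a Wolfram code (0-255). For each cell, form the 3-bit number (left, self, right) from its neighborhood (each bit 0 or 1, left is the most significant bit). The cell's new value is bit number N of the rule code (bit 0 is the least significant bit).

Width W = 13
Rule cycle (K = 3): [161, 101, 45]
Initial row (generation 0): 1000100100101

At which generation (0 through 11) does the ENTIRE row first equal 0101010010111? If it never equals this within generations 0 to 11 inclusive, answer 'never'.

Answer: never

Derivation:
Gen 0: 1000100100101
Gen 1 (rule 161): 0010000000010
Gen 2 (rule 101): 1010111111010
Gen 3 (rule 45): 1111100000110
Gen 4 (rule 161): 0111001110000
Gen 5 (rule 101): 0001000010111
Gen 6 (rule 45): 1101011011100
Gen 7 (rule 161): 0010100101001
Gen 8 (rule 101): 1011100111001
Gen 9 (rule 45): 1110000100001
Gen 10 (rule 161): 0100110001100
Gen 11 (rule 101): 0100010100101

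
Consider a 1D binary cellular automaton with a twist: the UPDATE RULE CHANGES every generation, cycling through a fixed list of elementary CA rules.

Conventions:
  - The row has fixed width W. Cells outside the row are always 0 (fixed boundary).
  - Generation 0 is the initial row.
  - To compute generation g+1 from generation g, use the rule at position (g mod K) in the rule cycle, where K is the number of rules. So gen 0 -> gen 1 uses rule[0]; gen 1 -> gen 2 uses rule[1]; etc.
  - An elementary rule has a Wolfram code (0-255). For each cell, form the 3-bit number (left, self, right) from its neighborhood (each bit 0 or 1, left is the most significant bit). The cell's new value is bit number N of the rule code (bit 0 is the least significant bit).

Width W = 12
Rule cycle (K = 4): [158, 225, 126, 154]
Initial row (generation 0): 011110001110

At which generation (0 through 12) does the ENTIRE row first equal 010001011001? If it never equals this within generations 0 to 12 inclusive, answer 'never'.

Gen 0: 011110001110
Gen 1 (rule 158): 111101011101
Gen 2 (rule 225): 011110101110
Gen 3 (rule 126): 110011111011
Gen 4 (rule 154): 101111110010
Gen 5 (rule 158): 101111101111
Gen 6 (rule 225): 010111110111
Gen 7 (rule 126): 111100011101
Gen 8 (rule 154): 111010111000
Gen 9 (rule 158): 110010110100
Gen 10 (rule 225): 010001011001
Gen 11 (rule 126): 111011111111
Gen 12 (rule 154): 110011111110

Answer: 10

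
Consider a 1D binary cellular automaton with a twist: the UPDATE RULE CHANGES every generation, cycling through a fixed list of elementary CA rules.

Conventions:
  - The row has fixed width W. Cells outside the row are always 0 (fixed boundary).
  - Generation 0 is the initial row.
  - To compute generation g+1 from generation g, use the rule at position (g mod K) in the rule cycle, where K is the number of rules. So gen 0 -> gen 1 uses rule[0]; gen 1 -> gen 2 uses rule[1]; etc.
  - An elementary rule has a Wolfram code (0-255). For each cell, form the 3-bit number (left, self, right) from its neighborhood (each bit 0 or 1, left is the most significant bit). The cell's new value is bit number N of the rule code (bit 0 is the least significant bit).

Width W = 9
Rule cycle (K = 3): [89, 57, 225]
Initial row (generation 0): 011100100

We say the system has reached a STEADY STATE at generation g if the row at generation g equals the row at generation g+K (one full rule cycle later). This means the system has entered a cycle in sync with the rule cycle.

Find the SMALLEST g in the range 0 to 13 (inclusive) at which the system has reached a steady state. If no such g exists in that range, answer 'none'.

Gen 0: 011100100
Gen 1 (rule 89): 010110011
Gen 2 (rule 57): 001101010
Gen 3 (rule 225): 100110100
Gen 4 (rule 89): 010110011
Gen 5 (rule 57): 001101010
Gen 6 (rule 225): 100110100
Gen 7 (rule 89): 010110011
Gen 8 (rule 57): 001101010
Gen 9 (rule 225): 100110100
Gen 10 (rule 89): 010110011
Gen 11 (rule 57): 001101010
Gen 12 (rule 225): 100110100
Gen 13 (rule 89): 010110011
Gen 14 (rule 57): 001101010
Gen 15 (rule 225): 100110100
Gen 16 (rule 89): 010110011

Answer: 1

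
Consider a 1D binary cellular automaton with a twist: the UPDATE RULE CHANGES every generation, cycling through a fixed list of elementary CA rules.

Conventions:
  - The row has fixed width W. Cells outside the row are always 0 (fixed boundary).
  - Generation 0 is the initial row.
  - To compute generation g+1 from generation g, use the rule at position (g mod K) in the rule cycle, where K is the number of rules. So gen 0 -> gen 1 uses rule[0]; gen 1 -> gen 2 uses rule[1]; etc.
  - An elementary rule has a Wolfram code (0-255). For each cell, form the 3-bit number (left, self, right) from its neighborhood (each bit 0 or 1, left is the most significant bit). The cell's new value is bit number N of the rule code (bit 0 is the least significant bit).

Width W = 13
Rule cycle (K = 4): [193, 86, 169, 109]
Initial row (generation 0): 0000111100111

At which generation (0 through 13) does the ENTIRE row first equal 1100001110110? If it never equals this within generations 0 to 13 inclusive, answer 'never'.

Answer: 11

Derivation:
Gen 0: 0000111100111
Gen 1 (rule 193): 1110011100011
Gen 2 (rule 86): 0011100110101
Gen 3 (rule 169): 1011000101010
Gen 4 (rule 109): 1111010111110
Gen 5 (rule 193): 0111000011110
Gen 6 (rule 86): 1001100100011
Gen 7 (rule 169): 0001000001010
Gen 8 (rule 109): 1101011101110
Gen 9 (rule 193): 0100001100110
Gen 10 (rule 86): 1110010111011
Gen 11 (rule 169): 1100001110110
Gen 12 (rule 109): 1101101011110
Gen 13 (rule 193): 0100100001110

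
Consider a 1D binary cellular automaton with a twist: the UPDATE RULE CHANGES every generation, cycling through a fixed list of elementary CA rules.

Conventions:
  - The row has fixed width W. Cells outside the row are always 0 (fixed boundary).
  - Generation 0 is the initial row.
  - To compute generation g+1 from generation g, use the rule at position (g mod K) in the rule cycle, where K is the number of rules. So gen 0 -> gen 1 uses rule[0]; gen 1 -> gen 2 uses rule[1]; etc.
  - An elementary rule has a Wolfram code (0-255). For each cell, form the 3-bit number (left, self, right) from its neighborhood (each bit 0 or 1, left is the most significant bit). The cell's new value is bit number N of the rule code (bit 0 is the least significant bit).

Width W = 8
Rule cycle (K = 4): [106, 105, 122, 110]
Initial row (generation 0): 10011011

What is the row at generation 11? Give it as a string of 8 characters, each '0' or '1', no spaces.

Gen 0: 10011011
Gen 1 (rule 106): 00111111
Gen 2 (rule 105): 10100001
Gen 3 (rule 122): 01010010
Gen 4 (rule 110): 11110110
Gen 5 (rule 106): 10011110
Gen 6 (rule 105): 00010010
Gen 7 (rule 122): 00101101
Gen 8 (rule 110): 01111111
Gen 9 (rule 106): 11000001
Gen 10 (rule 105): 11011100
Gen 11 (rule 122): 11110110

Answer: 11110110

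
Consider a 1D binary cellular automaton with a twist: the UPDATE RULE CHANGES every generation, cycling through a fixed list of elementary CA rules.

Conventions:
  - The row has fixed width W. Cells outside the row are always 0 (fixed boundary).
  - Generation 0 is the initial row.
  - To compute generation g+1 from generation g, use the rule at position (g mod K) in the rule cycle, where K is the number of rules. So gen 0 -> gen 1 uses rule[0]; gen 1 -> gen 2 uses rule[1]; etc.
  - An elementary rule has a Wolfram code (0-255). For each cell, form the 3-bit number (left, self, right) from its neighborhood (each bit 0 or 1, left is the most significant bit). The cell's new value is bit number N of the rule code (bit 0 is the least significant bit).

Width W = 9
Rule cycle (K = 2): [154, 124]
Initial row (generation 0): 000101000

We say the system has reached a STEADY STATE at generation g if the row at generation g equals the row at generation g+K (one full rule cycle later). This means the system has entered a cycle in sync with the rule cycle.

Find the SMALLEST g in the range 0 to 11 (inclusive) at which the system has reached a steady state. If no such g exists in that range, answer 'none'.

Gen 0: 000101000
Gen 1 (rule 154): 001000100
Gen 2 (rule 124): 001100110
Gen 3 (rule 154): 011011101
Gen 4 (rule 124): 011110111
Gen 5 (rule 154): 111100110
Gen 6 (rule 124): 100110111
Gen 7 (rule 154): 011100110
Gen 8 (rule 124): 010110111
Gen 9 (rule 154): 100100110
Gen 10 (rule 124): 110110111
Gen 11 (rule 154): 100100110
Gen 12 (rule 124): 110110111
Gen 13 (rule 154): 100100110

Answer: 9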